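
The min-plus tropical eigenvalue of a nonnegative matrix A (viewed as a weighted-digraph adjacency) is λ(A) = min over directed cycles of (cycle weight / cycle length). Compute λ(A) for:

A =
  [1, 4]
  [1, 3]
λ(A) = 1

Enumerate directed cycles and compute their means (weight / length). Sample:
  cycle 0 → 0: weight = 1, length = 1, mean = 1/1 ≈ 1.000
  cycle 1 → 1: weight = 3, length = 1, mean = 3/1 ≈ 3.000
  cycle 0 → 1 → 0: weight = 5, length = 2, mean = 5/2 ≈ 2.500
  cycle 1 → 0 → 1: weight = 5, length = 2, mean = 5/2 ≈ 2.500
Minimum mean = 1.000, attained e.g. along the cycle 0 → 0 with weight 1 and length 1. So λ(A) = 1/1 = 1.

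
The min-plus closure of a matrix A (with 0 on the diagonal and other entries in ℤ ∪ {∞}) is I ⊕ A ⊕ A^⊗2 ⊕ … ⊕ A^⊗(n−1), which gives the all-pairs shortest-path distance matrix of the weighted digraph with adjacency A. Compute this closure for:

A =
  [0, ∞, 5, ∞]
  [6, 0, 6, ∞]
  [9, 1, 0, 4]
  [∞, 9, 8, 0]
Closure =
  [0, 6, 5, 9]
  [6, 0, 6, 10]
  [7, 1, 0, 4]
  [15, 9, 8, 0]

This is the Floyd-Warshall all-pairs shortest-path computation. For each intermediate vertex k = 0, 1, …, 3, update dist[i][j] ← min(dist[i][j], dist[i][k] + dist[k][j]). The final matrix gives, for each (i, j), the minimum total weight of any directed path from i to j (possibly empty when i = j).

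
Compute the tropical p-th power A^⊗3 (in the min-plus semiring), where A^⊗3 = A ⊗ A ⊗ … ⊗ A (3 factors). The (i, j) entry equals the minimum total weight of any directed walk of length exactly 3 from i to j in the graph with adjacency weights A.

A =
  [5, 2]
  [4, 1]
A^⊗3 =
  [7, 4]
  [6, 3]

Each entry (A^⊗3)_ij equals the minimum over all length-3 walks i = v_0 → v_1 → … → v_3 = j of Σ_t A[v_t][v_{t+1}]. For example, for (i, j) = (0, 1) we minimise over 4 possible intermediate vertex sequences; the minimum is 4, attained along the walk 0 → 1 → 1 → 1.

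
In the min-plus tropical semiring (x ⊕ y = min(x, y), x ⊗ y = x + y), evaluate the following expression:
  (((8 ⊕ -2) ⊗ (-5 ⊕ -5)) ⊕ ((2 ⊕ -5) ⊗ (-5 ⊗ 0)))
(((8 ⊕ -2) ⊗ (-5 ⊕ -5)) ⊕ ((2 ⊕ -5) ⊗ (-5 ⊗ 0))) = -10

Expand innermost to outermost. Recall ⊕ takes the minimum of its arguments and ⊗ takes their sum. Working out the expression (((8 ⊕ -2) ⊗ (-5 ⊕ -5)) ⊕ ((2 ⊕ -5) ⊗ (-5 ⊗ 0))) gives -10.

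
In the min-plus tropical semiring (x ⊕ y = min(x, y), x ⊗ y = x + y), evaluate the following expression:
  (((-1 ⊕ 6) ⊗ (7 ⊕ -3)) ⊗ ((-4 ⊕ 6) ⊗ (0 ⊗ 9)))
(((-1 ⊕ 6) ⊗ (7 ⊕ -3)) ⊗ ((-4 ⊕ 6) ⊗ (0 ⊗ 9))) = 1

Expand innermost to outermost. Recall ⊕ takes the minimum of its arguments and ⊗ takes their sum. Working out the expression (((-1 ⊕ 6) ⊗ (7 ⊕ -3)) ⊗ ((-4 ⊕ 6) ⊗ (0 ⊗ 9))) gives 1.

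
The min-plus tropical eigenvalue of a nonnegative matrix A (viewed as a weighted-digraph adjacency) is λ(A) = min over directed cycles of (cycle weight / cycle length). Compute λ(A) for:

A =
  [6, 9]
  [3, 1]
λ(A) = 1

Enumerate directed cycles and compute their means (weight / length). Sample:
  cycle 0 → 0: weight = 6, length = 1, mean = 6/1 ≈ 6.000
  cycle 1 → 1: weight = 1, length = 1, mean = 1/1 ≈ 1.000
  cycle 0 → 1 → 0: weight = 12, length = 2, mean = 12/2 ≈ 6.000
  cycle 1 → 0 → 1: weight = 12, length = 2, mean = 12/2 ≈ 6.000
Minimum mean = 1.000, attained e.g. along the cycle 1 → 1 with weight 1 and length 1. So λ(A) = 1/1 = 1.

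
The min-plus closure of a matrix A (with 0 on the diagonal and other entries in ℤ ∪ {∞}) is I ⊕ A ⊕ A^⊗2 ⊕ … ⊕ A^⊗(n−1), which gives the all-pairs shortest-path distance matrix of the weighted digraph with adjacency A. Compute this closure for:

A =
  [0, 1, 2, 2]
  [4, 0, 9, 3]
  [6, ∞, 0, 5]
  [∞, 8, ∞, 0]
Closure =
  [0, 1, 2, 2]
  [4, 0, 6, 3]
  [6, 7, 0, 5]
  [12, 8, 14, 0]

This is the Floyd-Warshall all-pairs shortest-path computation. For each intermediate vertex k = 0, 1, …, 3, update dist[i][j] ← min(dist[i][j], dist[i][k] + dist[k][j]). The final matrix gives, for each (i, j), the minimum total weight of any directed path from i to j (possibly empty when i = j).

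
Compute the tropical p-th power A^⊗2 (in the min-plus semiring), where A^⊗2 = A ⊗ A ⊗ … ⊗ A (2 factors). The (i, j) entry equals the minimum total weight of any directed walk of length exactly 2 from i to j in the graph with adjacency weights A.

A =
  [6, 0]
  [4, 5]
A^⊗2 =
  [4, 5]
  [9, 4]

Each entry (A^⊗2)_ij equals the minimum over all length-2 walks i = v_0 → v_1 → … → v_2 = j of Σ_t A[v_t][v_{t+1}]. For example, for (i, j) = (0, 1) we minimise over 2 possible intermediate vertex sequences; the minimum is 5, attained along the walk 0 → 1 → 1.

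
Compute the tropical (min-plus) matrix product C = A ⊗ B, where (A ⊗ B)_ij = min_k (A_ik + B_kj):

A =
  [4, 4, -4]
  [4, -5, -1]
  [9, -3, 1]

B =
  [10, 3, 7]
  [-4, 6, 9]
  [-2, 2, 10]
A ⊗ B =
  [-6, -2, 6]
  [-9, 1, 4]
  [-7, 3, 6]

Apply the min-plus product entry-by-entry:
  C[0][0] = min over k of (A[0][0] + B[0][0] = 4 + 10 = 14, A[0][1] + B[1][0] = 4 + -4 = 0, A[0][2] + B[2][0] = -4 + -2 = -6) = -6 (attained at k = 2)
  C[0][1] = min over k of (A[0][0] + B[0][1] = 4 + 3 = 7, A[0][1] + B[1][1] = 4 + 6 = 10, A[0][2] + B[2][1] = -4 + 2 = -2) = -2 (attained at k = 2)
  C[0][2] = min over k of (A[0][0] + B[0][2] = 4 + 7 = 11, A[0][1] + B[1][2] = 4 + 9 = 13, A[0][2] + B[2][2] = -4 + 10 = 6) = 6 (attained at k = 2)
  C[1][0] = min over k of (A[1][0] + B[0][0] = 4 + 10 = 14, A[1][1] + B[1][0] = -5 + -4 = -9, A[1][2] + B[2][0] = -1 + -2 = -3) = -9 (attained at k = 1)
  C[1][1] = min over k of (A[1][0] + B[0][1] = 4 + 3 = 7, A[1][1] + B[1][1] = -5 + 6 = 1, A[1][2] + B[2][1] = -1 + 2 = 1) = 1 (attained at k = 1)
  C[1][2] = min over k of (A[1][0] + B[0][2] = 4 + 7 = 11, A[1][1] + B[1][2] = -5 + 9 = 4, A[1][2] + B[2][2] = -1 + 10 = 9) = 4 (attained at k = 1)
  C[2][0] = min over k of (A[2][0] + B[0][0] = 9 + 10 = 19, A[2][1] + B[1][0] = -3 + -4 = -7, A[2][2] + B[2][0] = 1 + -2 = -1) = -7 (attained at k = 1)
  C[2][1] = min over k of (A[2][0] + B[0][1] = 9 + 3 = 12, A[2][1] + B[1][1] = -3 + 6 = 3, A[2][2] + B[2][1] = 1 + 2 = 3) = 3 (attained at k = 1)
  C[2][2] = min over k of (A[2][0] + B[0][2] = 9 + 7 = 16, A[2][1] + B[1][2] = -3 + 9 = 6, A[2][2] + B[2][2] = 1 + 10 = 11) = 6 (attained at k = 1)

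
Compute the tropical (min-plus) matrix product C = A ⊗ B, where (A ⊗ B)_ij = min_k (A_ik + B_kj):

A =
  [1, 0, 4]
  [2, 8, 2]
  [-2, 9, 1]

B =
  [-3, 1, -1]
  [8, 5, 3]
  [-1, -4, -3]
A ⊗ B =
  [-2, 0, 0]
  [-1, -2, -1]
  [-5, -3, -3]

Apply the min-plus product entry-by-entry:
  C[0][0] = min over k of (A[0][0] + B[0][0] = 1 + -3 = -2, A[0][1] + B[1][0] = 0 + 8 = 8, A[0][2] + B[2][0] = 4 + -1 = 3) = -2 (attained at k = 0)
  C[0][1] = min over k of (A[0][0] + B[0][1] = 1 + 1 = 2, A[0][1] + B[1][1] = 0 + 5 = 5, A[0][2] + B[2][1] = 4 + -4 = 0) = 0 (attained at k = 2)
  C[0][2] = min over k of (A[0][0] + B[0][2] = 1 + -1 = 0, A[0][1] + B[1][2] = 0 + 3 = 3, A[0][2] + B[2][2] = 4 + -3 = 1) = 0 (attained at k = 0)
  C[1][0] = min over k of (A[1][0] + B[0][0] = 2 + -3 = -1, A[1][1] + B[1][0] = 8 + 8 = 16, A[1][2] + B[2][0] = 2 + -1 = 1) = -1 (attained at k = 0)
  C[1][1] = min over k of (A[1][0] + B[0][1] = 2 + 1 = 3, A[1][1] + B[1][1] = 8 + 5 = 13, A[1][2] + B[2][1] = 2 + -4 = -2) = -2 (attained at k = 2)
  C[1][2] = min over k of (A[1][0] + B[0][2] = 2 + -1 = 1, A[1][1] + B[1][2] = 8 + 3 = 11, A[1][2] + B[2][2] = 2 + -3 = -1) = -1 (attained at k = 2)
  C[2][0] = min over k of (A[2][0] + B[0][0] = -2 + -3 = -5, A[2][1] + B[1][0] = 9 + 8 = 17, A[2][2] + B[2][0] = 1 + -1 = 0) = -5 (attained at k = 0)
  C[2][1] = min over k of (A[2][0] + B[0][1] = -2 + 1 = -1, A[2][1] + B[1][1] = 9 + 5 = 14, A[2][2] + B[2][1] = 1 + -4 = -3) = -3 (attained at k = 2)
  C[2][2] = min over k of (A[2][0] + B[0][2] = -2 + -1 = -3, A[2][1] + B[1][2] = 9 + 3 = 12, A[2][2] + B[2][2] = 1 + -3 = -2) = -3 (attained at k = 0)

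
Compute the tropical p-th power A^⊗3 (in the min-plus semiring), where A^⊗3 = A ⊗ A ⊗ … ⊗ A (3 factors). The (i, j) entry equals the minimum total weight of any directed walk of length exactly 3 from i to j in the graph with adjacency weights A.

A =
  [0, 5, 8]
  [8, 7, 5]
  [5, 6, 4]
A^⊗3 =
  [0, 5, 8]
  [8, 13, 13]
  [5, 10, 12]

Each entry (A^⊗3)_ij equals the minimum over all length-3 walks i = v_0 → v_1 → … → v_3 = j of Σ_t A[v_t][v_{t+1}]. For example, for (i, j) = (0, 2) we minimise over 9 possible intermediate vertex sequences; the minimum is 8, attained along the walk 0 → 0 → 0 → 2.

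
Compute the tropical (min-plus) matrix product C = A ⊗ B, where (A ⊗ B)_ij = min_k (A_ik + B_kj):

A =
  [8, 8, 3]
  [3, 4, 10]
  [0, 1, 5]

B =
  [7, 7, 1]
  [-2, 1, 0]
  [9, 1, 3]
A ⊗ B =
  [6, 4, 6]
  [2, 5, 4]
  [-1, 2, 1]

Apply the min-plus product entry-by-entry:
  C[0][0] = min over k of (A[0][0] + B[0][0] = 8 + 7 = 15, A[0][1] + B[1][0] = 8 + -2 = 6, A[0][2] + B[2][0] = 3 + 9 = 12) = 6 (attained at k = 1)
  C[0][1] = min over k of (A[0][0] + B[0][1] = 8 + 7 = 15, A[0][1] + B[1][1] = 8 + 1 = 9, A[0][2] + B[2][1] = 3 + 1 = 4) = 4 (attained at k = 2)
  C[0][2] = min over k of (A[0][0] + B[0][2] = 8 + 1 = 9, A[0][1] + B[1][2] = 8 + 0 = 8, A[0][2] + B[2][2] = 3 + 3 = 6) = 6 (attained at k = 2)
  C[1][0] = min over k of (A[1][0] + B[0][0] = 3 + 7 = 10, A[1][1] + B[1][0] = 4 + -2 = 2, A[1][2] + B[2][0] = 10 + 9 = 19) = 2 (attained at k = 1)
  C[1][1] = min over k of (A[1][0] + B[0][1] = 3 + 7 = 10, A[1][1] + B[1][1] = 4 + 1 = 5, A[1][2] + B[2][1] = 10 + 1 = 11) = 5 (attained at k = 1)
  C[1][2] = min over k of (A[1][0] + B[0][2] = 3 + 1 = 4, A[1][1] + B[1][2] = 4 + 0 = 4, A[1][2] + B[2][2] = 10 + 3 = 13) = 4 (attained at k = 0)
  C[2][0] = min over k of (A[2][0] + B[0][0] = 0 + 7 = 7, A[2][1] + B[1][0] = 1 + -2 = -1, A[2][2] + B[2][0] = 5 + 9 = 14) = -1 (attained at k = 1)
  C[2][1] = min over k of (A[2][0] + B[0][1] = 0 + 7 = 7, A[2][1] + B[1][1] = 1 + 1 = 2, A[2][2] + B[2][1] = 5 + 1 = 6) = 2 (attained at k = 1)
  C[2][2] = min over k of (A[2][0] + B[0][2] = 0 + 1 = 1, A[2][1] + B[1][2] = 1 + 0 = 1, A[2][2] + B[2][2] = 5 + 3 = 8) = 1 (attained at k = 0)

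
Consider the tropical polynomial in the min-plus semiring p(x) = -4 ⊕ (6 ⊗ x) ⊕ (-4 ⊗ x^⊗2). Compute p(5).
p(5) = -4

A tropical monomial a ⊗ x^⊗i evaluates to a + i · x. Evaluating each term at x = 5:
  Term 0 contributes -4 + 0 · 5 = -4
  Term 1 contributes 6 + 1 · 5 = 11
  Term 2 contributes -4 + 2 · 5 = 6
p(5) = ⊕ of these = min[-4, 11, 6] = -4.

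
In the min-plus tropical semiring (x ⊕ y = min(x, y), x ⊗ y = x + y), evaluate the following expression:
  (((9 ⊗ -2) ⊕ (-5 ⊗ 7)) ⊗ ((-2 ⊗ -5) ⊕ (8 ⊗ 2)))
(((9 ⊗ -2) ⊕ (-5 ⊗ 7)) ⊗ ((-2 ⊗ -5) ⊕ (8 ⊗ 2))) = -5

Expand innermost to outermost. Recall ⊕ takes the minimum of its arguments and ⊗ takes their sum. Working out the expression (((9 ⊗ -2) ⊕ (-5 ⊗ 7)) ⊗ ((-2 ⊗ -5) ⊕ (8 ⊗ 2))) gives -5.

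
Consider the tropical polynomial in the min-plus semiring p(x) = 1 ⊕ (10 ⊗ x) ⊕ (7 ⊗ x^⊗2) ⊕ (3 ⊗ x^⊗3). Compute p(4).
p(4) = 1

A tropical monomial a ⊗ x^⊗i evaluates to a + i · x. Evaluating each term at x = 4:
  Term 0 contributes 1 + 0 · 4 = 1
  Term 1 contributes 10 + 1 · 4 = 14
  Term 2 contributes 7 + 2 · 4 = 15
  Term 3 contributes 3 + 3 · 4 = 15
p(4) = ⊕ of these = min[1, 14, 15, 15] = 1.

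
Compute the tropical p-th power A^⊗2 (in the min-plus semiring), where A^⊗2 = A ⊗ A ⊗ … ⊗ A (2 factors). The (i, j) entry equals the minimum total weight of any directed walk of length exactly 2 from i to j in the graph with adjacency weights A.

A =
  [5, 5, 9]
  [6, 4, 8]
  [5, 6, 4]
A^⊗2 =
  [10, 9, 13]
  [10, 8, 12]
  [9, 10, 8]

Each entry (A^⊗2)_ij equals the minimum over all length-2 walks i = v_0 → v_1 → … → v_2 = j of Σ_t A[v_t][v_{t+1}]. For example, for (i, j) = (0, 2) we minimise over 3 possible intermediate vertex sequences; the minimum is 13, attained along the walk 0 → 1 → 2.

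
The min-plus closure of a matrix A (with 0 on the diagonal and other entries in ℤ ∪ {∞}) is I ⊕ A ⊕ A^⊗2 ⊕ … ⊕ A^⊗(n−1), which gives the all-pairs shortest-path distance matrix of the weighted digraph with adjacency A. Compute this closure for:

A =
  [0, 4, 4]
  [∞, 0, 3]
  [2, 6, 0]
Closure =
  [0, 4, 4]
  [5, 0, 3]
  [2, 6, 0]

This is the Floyd-Warshall all-pairs shortest-path computation. For each intermediate vertex k = 0, 1, …, 2, update dist[i][j] ← min(dist[i][j], dist[i][k] + dist[k][j]). The final matrix gives, for each (i, j), the minimum total weight of any directed path from i to j (possibly empty when i = j).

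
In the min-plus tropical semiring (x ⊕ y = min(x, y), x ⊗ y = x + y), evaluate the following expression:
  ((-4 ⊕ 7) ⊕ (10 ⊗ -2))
((-4 ⊕ 7) ⊕ (10 ⊗ -2)) = -4

Expand innermost to outermost. Recall ⊕ takes the minimum of its arguments and ⊗ takes their sum. Working out the expression ((-4 ⊕ 7) ⊕ (10 ⊗ -2)) gives -4.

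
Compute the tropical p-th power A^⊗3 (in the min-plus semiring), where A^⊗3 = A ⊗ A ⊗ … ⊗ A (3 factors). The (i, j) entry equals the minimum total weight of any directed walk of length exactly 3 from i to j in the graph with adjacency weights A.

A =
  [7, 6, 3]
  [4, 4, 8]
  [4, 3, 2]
A^⊗3 =
  [9, 8, 7]
  [11, 10, 9]
  [8, 7, 6]

Each entry (A^⊗3)_ij equals the minimum over all length-3 walks i = v_0 → v_1 → … → v_3 = j of Σ_t A[v_t][v_{t+1}]. For example, for (i, j) = (0, 2) we minimise over 9 possible intermediate vertex sequences; the minimum is 7, attained along the walk 0 → 2 → 2 → 2.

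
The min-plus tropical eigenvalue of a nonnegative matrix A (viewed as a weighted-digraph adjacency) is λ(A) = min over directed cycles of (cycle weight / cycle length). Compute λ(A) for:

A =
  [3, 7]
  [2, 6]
λ(A) = 3

Enumerate directed cycles and compute their means (weight / length). Sample:
  cycle 0 → 0: weight = 3, length = 1, mean = 3/1 ≈ 3.000
  cycle 1 → 1: weight = 6, length = 1, mean = 6/1 ≈ 6.000
  cycle 0 → 1 → 0: weight = 9, length = 2, mean = 9/2 ≈ 4.500
  cycle 1 → 0 → 1: weight = 9, length = 2, mean = 9/2 ≈ 4.500
Minimum mean = 3.000, attained e.g. along the cycle 0 → 0 with weight 3 and length 1. So λ(A) = 3/1 = 3.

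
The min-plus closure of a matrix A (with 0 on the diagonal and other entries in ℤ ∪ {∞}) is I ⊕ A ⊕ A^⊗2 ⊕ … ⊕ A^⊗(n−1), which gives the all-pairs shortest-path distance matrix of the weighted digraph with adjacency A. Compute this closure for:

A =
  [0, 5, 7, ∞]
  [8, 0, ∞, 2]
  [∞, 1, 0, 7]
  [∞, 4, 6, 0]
Closure =
  [0, 5, 7, 7]
  [8, 0, 8, 2]
  [9, 1, 0, 3]
  [12, 4, 6, 0]

This is the Floyd-Warshall all-pairs shortest-path computation. For each intermediate vertex k = 0, 1, …, 3, update dist[i][j] ← min(dist[i][j], dist[i][k] + dist[k][j]). The final matrix gives, for each (i, j), the minimum total weight of any directed path from i to j (possibly empty when i = j).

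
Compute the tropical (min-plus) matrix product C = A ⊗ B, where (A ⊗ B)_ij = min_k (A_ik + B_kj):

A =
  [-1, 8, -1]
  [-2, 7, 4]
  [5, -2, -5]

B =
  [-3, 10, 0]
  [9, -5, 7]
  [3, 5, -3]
A ⊗ B =
  [-4, 3, -4]
  [-5, 2, -2]
  [-2, -7, -8]

Apply the min-plus product entry-by-entry:
  C[0][0] = min over k of (A[0][0] + B[0][0] = -1 + -3 = -4, A[0][1] + B[1][0] = 8 + 9 = 17, A[0][2] + B[2][0] = -1 + 3 = 2) = -4 (attained at k = 0)
  C[0][1] = min over k of (A[0][0] + B[0][1] = -1 + 10 = 9, A[0][1] + B[1][1] = 8 + -5 = 3, A[0][2] + B[2][1] = -1 + 5 = 4) = 3 (attained at k = 1)
  C[0][2] = min over k of (A[0][0] + B[0][2] = -1 + 0 = -1, A[0][1] + B[1][2] = 8 + 7 = 15, A[0][2] + B[2][2] = -1 + -3 = -4) = -4 (attained at k = 2)
  C[1][0] = min over k of (A[1][0] + B[0][0] = -2 + -3 = -5, A[1][1] + B[1][0] = 7 + 9 = 16, A[1][2] + B[2][0] = 4 + 3 = 7) = -5 (attained at k = 0)
  C[1][1] = min over k of (A[1][0] + B[0][1] = -2 + 10 = 8, A[1][1] + B[1][1] = 7 + -5 = 2, A[1][2] + B[2][1] = 4 + 5 = 9) = 2 (attained at k = 1)
  C[1][2] = min over k of (A[1][0] + B[0][2] = -2 + 0 = -2, A[1][1] + B[1][2] = 7 + 7 = 14, A[1][2] + B[2][2] = 4 + -3 = 1) = -2 (attained at k = 0)
  C[2][0] = min over k of (A[2][0] + B[0][0] = 5 + -3 = 2, A[2][1] + B[1][0] = -2 + 9 = 7, A[2][2] + B[2][0] = -5 + 3 = -2) = -2 (attained at k = 2)
  C[2][1] = min over k of (A[2][0] + B[0][1] = 5 + 10 = 15, A[2][1] + B[1][1] = -2 + -5 = -7, A[2][2] + B[2][1] = -5 + 5 = 0) = -7 (attained at k = 1)
  C[2][2] = min over k of (A[2][0] + B[0][2] = 5 + 0 = 5, A[2][1] + B[1][2] = -2 + 7 = 5, A[2][2] + B[2][2] = -5 + -3 = -8) = -8 (attained at k = 2)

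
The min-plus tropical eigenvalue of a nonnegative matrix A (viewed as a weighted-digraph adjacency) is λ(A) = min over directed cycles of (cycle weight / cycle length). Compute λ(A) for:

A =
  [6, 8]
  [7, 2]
λ(A) = 2

Enumerate directed cycles and compute their means (weight / length). Sample:
  cycle 0 → 0: weight = 6, length = 1, mean = 6/1 ≈ 6.000
  cycle 1 → 1: weight = 2, length = 1, mean = 2/1 ≈ 2.000
  cycle 0 → 1 → 0: weight = 15, length = 2, mean = 15/2 ≈ 7.500
  cycle 1 → 0 → 1: weight = 15, length = 2, mean = 15/2 ≈ 7.500
Minimum mean = 2.000, attained e.g. along the cycle 1 → 1 with weight 2 and length 1. So λ(A) = 2/1 = 2.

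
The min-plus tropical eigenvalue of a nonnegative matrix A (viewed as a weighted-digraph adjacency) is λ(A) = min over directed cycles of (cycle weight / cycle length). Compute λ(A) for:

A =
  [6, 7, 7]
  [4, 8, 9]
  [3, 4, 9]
λ(A) = 5

Enumerate directed cycles and compute their means (weight / length). Sample:
  cycle 0 → 0: weight = 6, length = 1, mean = 6/1 ≈ 6.000
  cycle 1 → 1: weight = 8, length = 1, mean = 8/1 ≈ 8.000
  cycle 2 → 2: weight = 9, length = 1, mean = 9/1 ≈ 9.000
  cycle 0 → 1 → 0: weight = 11, length = 2, mean = 11/2 ≈ 5.500
  cycle 0 → 2 → 0: weight = 10, length = 2, mean = 10/2 ≈ 5.000
  cycle 1 → 0 → 1: weight = 11, length = 2, mean = 11/2 ≈ 5.500
Minimum mean = 5.000, attained e.g. along the cycle 0 → 2 → 0 with weight 10 and length 2. So λ(A) = 10/2 = 5.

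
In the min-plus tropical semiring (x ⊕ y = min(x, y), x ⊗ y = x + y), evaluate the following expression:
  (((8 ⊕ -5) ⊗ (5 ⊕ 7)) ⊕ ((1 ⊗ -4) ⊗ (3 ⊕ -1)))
(((8 ⊕ -5) ⊗ (5 ⊕ 7)) ⊕ ((1 ⊗ -4) ⊗ (3 ⊕ -1))) = -4

Expand innermost to outermost. Recall ⊕ takes the minimum of its arguments and ⊗ takes their sum. Working out the expression (((8 ⊕ -5) ⊗ (5 ⊕ 7)) ⊕ ((1 ⊗ -4) ⊗ (3 ⊕ -1))) gives -4.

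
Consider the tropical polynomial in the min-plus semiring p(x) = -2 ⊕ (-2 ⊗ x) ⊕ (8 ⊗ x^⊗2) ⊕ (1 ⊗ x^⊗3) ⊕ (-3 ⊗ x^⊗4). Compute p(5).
p(5) = -2

A tropical monomial a ⊗ x^⊗i evaluates to a + i · x. Evaluating each term at x = 5:
  Term 0 contributes -2 + 0 · 5 = -2
  Term 1 contributes -2 + 1 · 5 = 3
  Term 2 contributes 8 + 2 · 5 = 18
  Term 3 contributes 1 + 3 · 5 = 16
  Term 4 contributes -3 + 4 · 5 = 17
p(5) = ⊕ of these = min[-2, 3, 18, 16, 17] = -2.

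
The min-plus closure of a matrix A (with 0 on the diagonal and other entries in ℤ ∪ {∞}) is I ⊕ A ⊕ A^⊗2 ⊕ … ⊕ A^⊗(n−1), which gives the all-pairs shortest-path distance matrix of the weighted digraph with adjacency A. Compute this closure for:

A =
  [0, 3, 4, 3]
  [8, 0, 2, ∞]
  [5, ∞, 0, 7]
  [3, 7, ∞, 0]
Closure =
  [0, 3, 4, 3]
  [7, 0, 2, 9]
  [5, 8, 0, 7]
  [3, 6, 7, 0]

This is the Floyd-Warshall all-pairs shortest-path computation. For each intermediate vertex k = 0, 1, …, 3, update dist[i][j] ← min(dist[i][j], dist[i][k] + dist[k][j]). The final matrix gives, for each (i, j), the minimum total weight of any directed path from i to j (possibly empty when i = j).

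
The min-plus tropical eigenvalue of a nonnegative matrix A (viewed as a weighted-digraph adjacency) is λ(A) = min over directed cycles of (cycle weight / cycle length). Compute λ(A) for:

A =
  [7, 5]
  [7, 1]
λ(A) = 1

Enumerate directed cycles and compute their means (weight / length). Sample:
  cycle 0 → 0: weight = 7, length = 1, mean = 7/1 ≈ 7.000
  cycle 1 → 1: weight = 1, length = 1, mean = 1/1 ≈ 1.000
  cycle 0 → 1 → 0: weight = 12, length = 2, mean = 12/2 ≈ 6.000
  cycle 1 → 0 → 1: weight = 12, length = 2, mean = 12/2 ≈ 6.000
Minimum mean = 1.000, attained e.g. along the cycle 1 → 1 with weight 1 and length 1. So λ(A) = 1/1 = 1.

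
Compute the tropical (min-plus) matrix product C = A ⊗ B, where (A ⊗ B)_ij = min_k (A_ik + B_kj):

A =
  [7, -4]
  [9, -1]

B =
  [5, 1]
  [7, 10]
A ⊗ B =
  [3, 6]
  [6, 9]

Apply the min-plus product entry-by-entry:
  C[0][0] = min over k of (A[0][0] + B[0][0] = 7 + 5 = 12, A[0][1] + B[1][0] = -4 + 7 = 3) = 3 (attained at k = 1)
  C[0][1] = min over k of (A[0][0] + B[0][1] = 7 + 1 = 8, A[0][1] + B[1][1] = -4 + 10 = 6) = 6 (attained at k = 1)
  C[1][0] = min over k of (A[1][0] + B[0][0] = 9 + 5 = 14, A[1][1] + B[1][0] = -1 + 7 = 6) = 6 (attained at k = 1)
  C[1][1] = min over k of (A[1][0] + B[0][1] = 9 + 1 = 10, A[1][1] + B[1][1] = -1 + 10 = 9) = 9 (attained at k = 1)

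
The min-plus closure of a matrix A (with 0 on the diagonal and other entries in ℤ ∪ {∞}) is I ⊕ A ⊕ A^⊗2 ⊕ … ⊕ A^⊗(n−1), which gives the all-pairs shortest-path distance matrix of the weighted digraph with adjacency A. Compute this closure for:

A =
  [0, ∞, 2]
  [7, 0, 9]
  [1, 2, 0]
Closure =
  [0, 4, 2]
  [7, 0, 9]
  [1, 2, 0]

This is the Floyd-Warshall all-pairs shortest-path computation. For each intermediate vertex k = 0, 1, …, 2, update dist[i][j] ← min(dist[i][j], dist[i][k] + dist[k][j]). The final matrix gives, for each (i, j), the minimum total weight of any directed path from i to j (possibly empty when i = j).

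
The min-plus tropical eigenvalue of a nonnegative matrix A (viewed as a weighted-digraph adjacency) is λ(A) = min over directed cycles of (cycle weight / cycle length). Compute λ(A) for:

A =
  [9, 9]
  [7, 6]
λ(A) = 6

Enumerate directed cycles and compute their means (weight / length). Sample:
  cycle 0 → 0: weight = 9, length = 1, mean = 9/1 ≈ 9.000
  cycle 1 → 1: weight = 6, length = 1, mean = 6/1 ≈ 6.000
  cycle 0 → 1 → 0: weight = 16, length = 2, mean = 16/2 ≈ 8.000
  cycle 1 → 0 → 1: weight = 16, length = 2, mean = 16/2 ≈ 8.000
Minimum mean = 6.000, attained e.g. along the cycle 1 → 1 with weight 6 and length 1. So λ(A) = 6/1 = 6.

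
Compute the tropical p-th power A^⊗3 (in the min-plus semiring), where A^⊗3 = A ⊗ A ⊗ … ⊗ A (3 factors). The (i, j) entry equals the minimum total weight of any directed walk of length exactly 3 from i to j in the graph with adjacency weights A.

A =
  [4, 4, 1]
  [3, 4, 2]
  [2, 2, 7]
A^⊗3 =
  [6, 7, 4]
  [6, 6, 5]
  [5, 5, 6]

Each entry (A^⊗3)_ij equals the minimum over all length-3 walks i = v_0 → v_1 → … → v_3 = j of Σ_t A[v_t][v_{t+1}]. For example, for (i, j) = (0, 2) we minimise over 9 possible intermediate vertex sequences; the minimum is 4, attained along the walk 0 → 2 → 0 → 2.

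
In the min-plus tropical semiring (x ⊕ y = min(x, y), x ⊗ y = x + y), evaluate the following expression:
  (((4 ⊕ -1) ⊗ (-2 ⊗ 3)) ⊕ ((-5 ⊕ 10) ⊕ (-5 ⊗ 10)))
(((4 ⊕ -1) ⊗ (-2 ⊗ 3)) ⊕ ((-5 ⊕ 10) ⊕ (-5 ⊗ 10))) = -5

Expand innermost to outermost. Recall ⊕ takes the minimum of its arguments and ⊗ takes their sum. Working out the expression (((4 ⊕ -1) ⊗ (-2 ⊗ 3)) ⊕ ((-5 ⊕ 10) ⊕ (-5 ⊗ 10))) gives -5.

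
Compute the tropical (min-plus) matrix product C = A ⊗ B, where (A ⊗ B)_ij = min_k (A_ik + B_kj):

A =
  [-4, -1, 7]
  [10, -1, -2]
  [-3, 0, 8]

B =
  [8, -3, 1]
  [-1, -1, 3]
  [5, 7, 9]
A ⊗ B =
  [-2, -7, -3]
  [-2, -2, 2]
  [-1, -6, -2]

Apply the min-plus product entry-by-entry:
  C[0][0] = min over k of (A[0][0] + B[0][0] = -4 + 8 = 4, A[0][1] + B[1][0] = -1 + -1 = -2, A[0][2] + B[2][0] = 7 + 5 = 12) = -2 (attained at k = 1)
  C[0][1] = min over k of (A[0][0] + B[0][1] = -4 + -3 = -7, A[0][1] + B[1][1] = -1 + -1 = -2, A[0][2] + B[2][1] = 7 + 7 = 14) = -7 (attained at k = 0)
  C[0][2] = min over k of (A[0][0] + B[0][2] = -4 + 1 = -3, A[0][1] + B[1][2] = -1 + 3 = 2, A[0][2] + B[2][2] = 7 + 9 = 16) = -3 (attained at k = 0)
  C[1][0] = min over k of (A[1][0] + B[0][0] = 10 + 8 = 18, A[1][1] + B[1][0] = -1 + -1 = -2, A[1][2] + B[2][0] = -2 + 5 = 3) = -2 (attained at k = 1)
  C[1][1] = min over k of (A[1][0] + B[0][1] = 10 + -3 = 7, A[1][1] + B[1][1] = -1 + -1 = -2, A[1][2] + B[2][1] = -2 + 7 = 5) = -2 (attained at k = 1)
  C[1][2] = min over k of (A[1][0] + B[0][2] = 10 + 1 = 11, A[1][1] + B[1][2] = -1 + 3 = 2, A[1][2] + B[2][2] = -2 + 9 = 7) = 2 (attained at k = 1)
  C[2][0] = min over k of (A[2][0] + B[0][0] = -3 + 8 = 5, A[2][1] + B[1][0] = 0 + -1 = -1, A[2][2] + B[2][0] = 8 + 5 = 13) = -1 (attained at k = 1)
  C[2][1] = min over k of (A[2][0] + B[0][1] = -3 + -3 = -6, A[2][1] + B[1][1] = 0 + -1 = -1, A[2][2] + B[2][1] = 8 + 7 = 15) = -6 (attained at k = 0)
  C[2][2] = min over k of (A[2][0] + B[0][2] = -3 + 1 = -2, A[2][1] + B[1][2] = 0 + 3 = 3, A[2][2] + B[2][2] = 8 + 9 = 17) = -2 (attained at k = 0)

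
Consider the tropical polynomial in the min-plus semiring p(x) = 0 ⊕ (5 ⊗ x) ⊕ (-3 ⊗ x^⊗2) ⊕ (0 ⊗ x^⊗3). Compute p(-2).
p(-2) = -7

A tropical monomial a ⊗ x^⊗i evaluates to a + i · x. Evaluating each term at x = -2:
  Term 0 contributes 0 + 0 · -2 = 0
  Term 1 contributes 5 + 1 · -2 = 3
  Term 2 contributes -3 + 2 · -2 = -7
  Term 3 contributes 0 + 3 · -2 = -6
p(-2) = ⊕ of these = min[0, 3, -7, -6] = -7.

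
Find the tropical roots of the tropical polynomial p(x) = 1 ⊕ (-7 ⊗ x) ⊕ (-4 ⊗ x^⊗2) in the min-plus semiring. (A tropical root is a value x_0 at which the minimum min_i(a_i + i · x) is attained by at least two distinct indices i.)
Roots: {-3, 8}

Each tropical root is a break point of the lower envelope of the lines y = a_i + i · x (there are 3 lines, with slopes 0, 1, ..., 2). Only the lines that attain the minimum somewhere contribute to roots; other lines are dominated. Here the surviving (envelope) indices are i = 2, i = 1, i = 0.
Intersections between consecutive envelope lines give the roots: for adjacent envelope indices i < j the intersection is x = (a_i − a_j) / (j − i). Reading off the sorted break points: {-3, 8}.
Verification: at each break x_0, at least two indices attain the minimum of min_i(a_i + i · x_0).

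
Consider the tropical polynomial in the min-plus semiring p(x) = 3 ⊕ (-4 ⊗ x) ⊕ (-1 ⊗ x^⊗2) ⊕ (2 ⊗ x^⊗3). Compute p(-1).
p(-1) = -5

A tropical monomial a ⊗ x^⊗i evaluates to a + i · x. Evaluating each term at x = -1:
  Term 0 contributes 3 + 0 · -1 = 3
  Term 1 contributes -4 + 1 · -1 = -5
  Term 2 contributes -1 + 2 · -1 = -3
  Term 3 contributes 2 + 3 · -1 = -1
p(-1) = ⊕ of these = min[3, -5, -3, -1] = -5.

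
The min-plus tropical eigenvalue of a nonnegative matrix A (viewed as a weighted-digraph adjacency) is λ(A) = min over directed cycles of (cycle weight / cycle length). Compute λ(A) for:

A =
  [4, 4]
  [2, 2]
λ(A) = 2

Enumerate directed cycles and compute their means (weight / length). Sample:
  cycle 0 → 0: weight = 4, length = 1, mean = 4/1 ≈ 4.000
  cycle 1 → 1: weight = 2, length = 1, mean = 2/1 ≈ 2.000
  cycle 0 → 1 → 0: weight = 6, length = 2, mean = 6/2 ≈ 3.000
  cycle 1 → 0 → 1: weight = 6, length = 2, mean = 6/2 ≈ 3.000
Minimum mean = 2.000, attained e.g. along the cycle 1 → 1 with weight 2 and length 1. So λ(A) = 2/1 = 2.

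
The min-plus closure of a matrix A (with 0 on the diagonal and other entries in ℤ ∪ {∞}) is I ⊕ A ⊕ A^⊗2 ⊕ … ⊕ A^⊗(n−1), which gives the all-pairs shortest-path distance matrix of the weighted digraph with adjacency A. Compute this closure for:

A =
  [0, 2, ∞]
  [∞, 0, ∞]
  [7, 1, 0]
Closure =
  [0, 2, ∞]
  [∞, 0, ∞]
  [7, 1, 0]

This is the Floyd-Warshall all-pairs shortest-path computation. For each intermediate vertex k = 0, 1, …, 2, update dist[i][j] ← min(dist[i][j], dist[i][k] + dist[k][j]). The final matrix gives, for each (i, j), the minimum total weight of any directed path from i to j (possibly empty when i = j).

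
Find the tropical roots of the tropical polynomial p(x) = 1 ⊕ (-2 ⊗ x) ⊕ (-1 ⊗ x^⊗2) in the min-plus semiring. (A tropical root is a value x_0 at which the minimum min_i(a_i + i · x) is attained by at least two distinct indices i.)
Roots: {-1, 3}

Each tropical root is a break point of the lower envelope of the lines y = a_i + i · x (there are 3 lines, with slopes 0, 1, ..., 2). Only the lines that attain the minimum somewhere contribute to roots; other lines are dominated. Here the surviving (envelope) indices are i = 2, i = 1, i = 0.
Intersections between consecutive envelope lines give the roots: for adjacent envelope indices i < j the intersection is x = (a_i − a_j) / (j − i). Reading off the sorted break points: {-1, 3}.
Verification: at each break x_0, at least two indices attain the minimum of min_i(a_i + i · x_0).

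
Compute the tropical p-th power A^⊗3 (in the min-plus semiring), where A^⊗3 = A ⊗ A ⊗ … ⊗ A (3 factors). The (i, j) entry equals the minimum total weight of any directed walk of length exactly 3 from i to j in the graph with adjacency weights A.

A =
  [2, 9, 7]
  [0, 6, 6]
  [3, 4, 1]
A^⊗3 =
  [6, 12, 9]
  [4, 11, 8]
  [5, 6, 3]

Each entry (A^⊗3)_ij equals the minimum over all length-3 walks i = v_0 → v_1 → … → v_3 = j of Σ_t A[v_t][v_{t+1}]. For example, for (i, j) = (0, 2) we minimise over 9 possible intermediate vertex sequences; the minimum is 9, attained along the walk 0 → 2 → 2 → 2.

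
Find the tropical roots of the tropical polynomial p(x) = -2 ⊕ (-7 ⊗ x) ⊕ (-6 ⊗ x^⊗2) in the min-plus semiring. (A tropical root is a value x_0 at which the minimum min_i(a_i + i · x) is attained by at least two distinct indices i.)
Roots: {-1, 5}

Each tropical root is a break point of the lower envelope of the lines y = a_i + i · x (there are 3 lines, with slopes 0, 1, ..., 2). Only the lines that attain the minimum somewhere contribute to roots; other lines are dominated. Here the surviving (envelope) indices are i = 2, i = 1, i = 0.
Intersections between consecutive envelope lines give the roots: for adjacent envelope indices i < j the intersection is x = (a_i − a_j) / (j − i). Reading off the sorted break points: {-1, 5}.
Verification: at each break x_0, at least two indices attain the minimum of min_i(a_i + i · x_0).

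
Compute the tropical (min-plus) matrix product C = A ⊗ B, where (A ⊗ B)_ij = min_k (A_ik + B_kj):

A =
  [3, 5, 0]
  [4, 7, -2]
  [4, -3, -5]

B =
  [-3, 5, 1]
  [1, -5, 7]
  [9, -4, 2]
A ⊗ B =
  [0, -4, 2]
  [1, -6, 0]
  [-2, -9, -3]

Apply the min-plus product entry-by-entry:
  C[0][0] = min over k of (A[0][0] + B[0][0] = 3 + -3 = 0, A[0][1] + B[1][0] = 5 + 1 = 6, A[0][2] + B[2][0] = 0 + 9 = 9) = 0 (attained at k = 0)
  C[0][1] = min over k of (A[0][0] + B[0][1] = 3 + 5 = 8, A[0][1] + B[1][1] = 5 + -5 = 0, A[0][2] + B[2][1] = 0 + -4 = -4) = -4 (attained at k = 2)
  C[0][2] = min over k of (A[0][0] + B[0][2] = 3 + 1 = 4, A[0][1] + B[1][2] = 5 + 7 = 12, A[0][2] + B[2][2] = 0 + 2 = 2) = 2 (attained at k = 2)
  C[1][0] = min over k of (A[1][0] + B[0][0] = 4 + -3 = 1, A[1][1] + B[1][0] = 7 + 1 = 8, A[1][2] + B[2][0] = -2 + 9 = 7) = 1 (attained at k = 0)
  C[1][1] = min over k of (A[1][0] + B[0][1] = 4 + 5 = 9, A[1][1] + B[1][1] = 7 + -5 = 2, A[1][2] + B[2][1] = -2 + -4 = -6) = -6 (attained at k = 2)
  C[1][2] = min over k of (A[1][0] + B[0][2] = 4 + 1 = 5, A[1][1] + B[1][2] = 7 + 7 = 14, A[1][2] + B[2][2] = -2 + 2 = 0) = 0 (attained at k = 2)
  C[2][0] = min over k of (A[2][0] + B[0][0] = 4 + -3 = 1, A[2][1] + B[1][0] = -3 + 1 = -2, A[2][2] + B[2][0] = -5 + 9 = 4) = -2 (attained at k = 1)
  C[2][1] = min over k of (A[2][0] + B[0][1] = 4 + 5 = 9, A[2][1] + B[1][1] = -3 + -5 = -8, A[2][2] + B[2][1] = -5 + -4 = -9) = -9 (attained at k = 2)
  C[2][2] = min over k of (A[2][0] + B[0][2] = 4 + 1 = 5, A[2][1] + B[1][2] = -3 + 7 = 4, A[2][2] + B[2][2] = -5 + 2 = -3) = -3 (attained at k = 2)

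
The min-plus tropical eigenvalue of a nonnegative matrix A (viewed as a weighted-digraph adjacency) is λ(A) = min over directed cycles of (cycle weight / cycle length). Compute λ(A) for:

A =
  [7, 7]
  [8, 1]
λ(A) = 1

Enumerate directed cycles and compute their means (weight / length). Sample:
  cycle 0 → 0: weight = 7, length = 1, mean = 7/1 ≈ 7.000
  cycle 1 → 1: weight = 1, length = 1, mean = 1/1 ≈ 1.000
  cycle 0 → 1 → 0: weight = 15, length = 2, mean = 15/2 ≈ 7.500
  cycle 1 → 0 → 1: weight = 15, length = 2, mean = 15/2 ≈ 7.500
Minimum mean = 1.000, attained e.g. along the cycle 1 → 1 with weight 1 and length 1. So λ(A) = 1/1 = 1.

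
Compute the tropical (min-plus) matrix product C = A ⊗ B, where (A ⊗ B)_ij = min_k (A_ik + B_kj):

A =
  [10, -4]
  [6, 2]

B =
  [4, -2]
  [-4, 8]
A ⊗ B =
  [-8, 4]
  [-2, 4]

Apply the min-plus product entry-by-entry:
  C[0][0] = min over k of (A[0][0] + B[0][0] = 10 + 4 = 14, A[0][1] + B[1][0] = -4 + -4 = -8) = -8 (attained at k = 1)
  C[0][1] = min over k of (A[0][0] + B[0][1] = 10 + -2 = 8, A[0][1] + B[1][1] = -4 + 8 = 4) = 4 (attained at k = 1)
  C[1][0] = min over k of (A[1][0] + B[0][0] = 6 + 4 = 10, A[1][1] + B[1][0] = 2 + -4 = -2) = -2 (attained at k = 1)
  C[1][1] = min over k of (A[1][0] + B[0][1] = 6 + -2 = 4, A[1][1] + B[1][1] = 2 + 8 = 10) = 4 (attained at k = 0)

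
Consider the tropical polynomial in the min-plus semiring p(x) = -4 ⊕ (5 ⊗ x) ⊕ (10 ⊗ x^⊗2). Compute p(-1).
p(-1) = -4

A tropical monomial a ⊗ x^⊗i evaluates to a + i · x. Evaluating each term at x = -1:
  Term 0 contributes -4 + 0 · -1 = -4
  Term 1 contributes 5 + 1 · -1 = 4
  Term 2 contributes 10 + 2 · -1 = 8
p(-1) = ⊕ of these = min[-4, 4, 8] = -4.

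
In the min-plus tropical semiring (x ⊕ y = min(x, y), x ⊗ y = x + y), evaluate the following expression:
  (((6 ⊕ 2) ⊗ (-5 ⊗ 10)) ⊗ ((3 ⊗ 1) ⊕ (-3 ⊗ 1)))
(((6 ⊕ 2) ⊗ (-5 ⊗ 10)) ⊗ ((3 ⊗ 1) ⊕ (-3 ⊗ 1))) = 5

Expand innermost to outermost. Recall ⊕ takes the minimum of its arguments and ⊗ takes their sum. Working out the expression (((6 ⊕ 2) ⊗ (-5 ⊗ 10)) ⊗ ((3 ⊗ 1) ⊕ (-3 ⊗ 1))) gives 5.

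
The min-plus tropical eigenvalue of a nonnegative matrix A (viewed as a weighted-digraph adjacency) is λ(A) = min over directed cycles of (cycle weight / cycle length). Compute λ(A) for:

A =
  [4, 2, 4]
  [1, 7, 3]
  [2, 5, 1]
λ(A) = 1

Enumerate directed cycles and compute their means (weight / length). Sample:
  cycle 0 → 0: weight = 4, length = 1, mean = 4/1 ≈ 4.000
  cycle 1 → 1: weight = 7, length = 1, mean = 7/1 ≈ 7.000
  cycle 2 → 2: weight = 1, length = 1, mean = 1/1 ≈ 1.000
  cycle 0 → 1 → 0: weight = 3, length = 2, mean = 3/2 ≈ 1.500
  cycle 0 → 2 → 0: weight = 6, length = 2, mean = 6/2 ≈ 3.000
  cycle 1 → 0 → 1: weight = 3, length = 2, mean = 3/2 ≈ 1.500
Minimum mean = 1.000, attained e.g. along the cycle 2 → 2 with weight 1 and length 1. So λ(A) = 1/1 = 1.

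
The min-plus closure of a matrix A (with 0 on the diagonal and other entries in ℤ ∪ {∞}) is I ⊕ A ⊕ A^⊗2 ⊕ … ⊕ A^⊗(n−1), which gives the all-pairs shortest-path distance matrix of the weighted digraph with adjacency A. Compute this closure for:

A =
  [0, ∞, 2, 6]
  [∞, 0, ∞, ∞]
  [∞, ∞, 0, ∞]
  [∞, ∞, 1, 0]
Closure =
  [0, ∞, 2, 6]
  [∞, 0, ∞, ∞]
  [∞, ∞, 0, ∞]
  [∞, ∞, 1, 0]

This is the Floyd-Warshall all-pairs shortest-path computation. For each intermediate vertex k = 0, 1, …, 3, update dist[i][j] ← min(dist[i][j], dist[i][k] + dist[k][j]). The final matrix gives, for each (i, j), the minimum total weight of any directed path from i to j (possibly empty when i = j).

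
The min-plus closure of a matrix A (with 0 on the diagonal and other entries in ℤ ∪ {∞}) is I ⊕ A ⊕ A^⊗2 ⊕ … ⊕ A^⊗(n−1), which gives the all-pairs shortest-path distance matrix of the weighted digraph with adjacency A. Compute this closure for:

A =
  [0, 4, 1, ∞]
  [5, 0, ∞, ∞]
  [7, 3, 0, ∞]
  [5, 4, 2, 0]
Closure =
  [0, 4, 1, ∞]
  [5, 0, 6, ∞]
  [7, 3, 0, ∞]
  [5, 4, 2, 0]

This is the Floyd-Warshall all-pairs shortest-path computation. For each intermediate vertex k = 0, 1, …, 3, update dist[i][j] ← min(dist[i][j], dist[i][k] + dist[k][j]). The final matrix gives, for each (i, j), the minimum total weight of any directed path from i to j (possibly empty when i = j).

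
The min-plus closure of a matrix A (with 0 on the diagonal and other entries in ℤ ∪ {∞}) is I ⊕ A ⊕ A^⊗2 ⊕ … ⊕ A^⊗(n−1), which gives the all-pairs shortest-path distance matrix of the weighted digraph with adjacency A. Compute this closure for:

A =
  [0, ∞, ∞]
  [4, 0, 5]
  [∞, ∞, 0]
Closure =
  [0, ∞, ∞]
  [4, 0, 5]
  [∞, ∞, 0]

This is the Floyd-Warshall all-pairs shortest-path computation. For each intermediate vertex k = 0, 1, …, 2, update dist[i][j] ← min(dist[i][j], dist[i][k] + dist[k][j]). The final matrix gives, for each (i, j), the minimum total weight of any directed path from i to j (possibly empty when i = j).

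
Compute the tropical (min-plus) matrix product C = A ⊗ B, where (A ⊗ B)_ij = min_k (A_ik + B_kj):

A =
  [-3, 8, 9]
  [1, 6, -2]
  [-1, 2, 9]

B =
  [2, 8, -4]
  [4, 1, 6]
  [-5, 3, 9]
A ⊗ B =
  [-1, 5, -7]
  [-7, 1, -3]
  [1, 3, -5]

Apply the min-plus product entry-by-entry:
  C[0][0] = min over k of (A[0][0] + B[0][0] = -3 + 2 = -1, A[0][1] + B[1][0] = 8 + 4 = 12, A[0][2] + B[2][0] = 9 + -5 = 4) = -1 (attained at k = 0)
  C[0][1] = min over k of (A[0][0] + B[0][1] = -3 + 8 = 5, A[0][1] + B[1][1] = 8 + 1 = 9, A[0][2] + B[2][1] = 9 + 3 = 12) = 5 (attained at k = 0)
  C[0][2] = min over k of (A[0][0] + B[0][2] = -3 + -4 = -7, A[0][1] + B[1][2] = 8 + 6 = 14, A[0][2] + B[2][2] = 9 + 9 = 18) = -7 (attained at k = 0)
  C[1][0] = min over k of (A[1][0] + B[0][0] = 1 + 2 = 3, A[1][1] + B[1][0] = 6 + 4 = 10, A[1][2] + B[2][0] = -2 + -5 = -7) = -7 (attained at k = 2)
  C[1][1] = min over k of (A[1][0] + B[0][1] = 1 + 8 = 9, A[1][1] + B[1][1] = 6 + 1 = 7, A[1][2] + B[2][1] = -2 + 3 = 1) = 1 (attained at k = 2)
  C[1][2] = min over k of (A[1][0] + B[0][2] = 1 + -4 = -3, A[1][1] + B[1][2] = 6 + 6 = 12, A[1][2] + B[2][2] = -2 + 9 = 7) = -3 (attained at k = 0)
  C[2][0] = min over k of (A[2][0] + B[0][0] = -1 + 2 = 1, A[2][1] + B[1][0] = 2 + 4 = 6, A[2][2] + B[2][0] = 9 + -5 = 4) = 1 (attained at k = 0)
  C[2][1] = min over k of (A[2][0] + B[0][1] = -1 + 8 = 7, A[2][1] + B[1][1] = 2 + 1 = 3, A[2][2] + B[2][1] = 9 + 3 = 12) = 3 (attained at k = 1)
  C[2][2] = min over k of (A[2][0] + B[0][2] = -1 + -4 = -5, A[2][1] + B[1][2] = 2 + 6 = 8, A[2][2] + B[2][2] = 9 + 9 = 18) = -5 (attained at k = 0)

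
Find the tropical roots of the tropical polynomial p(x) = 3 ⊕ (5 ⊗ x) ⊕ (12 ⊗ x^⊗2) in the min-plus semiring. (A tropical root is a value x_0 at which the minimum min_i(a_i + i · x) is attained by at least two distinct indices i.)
Roots: {-7, -2}

Each tropical root is a break point of the lower envelope of the lines y = a_i + i · x (there are 3 lines, with slopes 0, 1, ..., 2). Only the lines that attain the minimum somewhere contribute to roots; other lines are dominated. Here the surviving (envelope) indices are i = 2, i = 1, i = 0.
Intersections between consecutive envelope lines give the roots: for adjacent envelope indices i < j the intersection is x = (a_i − a_j) / (j − i). Reading off the sorted break points: {-7, -2}.
Verification: at each break x_0, at least two indices attain the minimum of min_i(a_i + i · x_0).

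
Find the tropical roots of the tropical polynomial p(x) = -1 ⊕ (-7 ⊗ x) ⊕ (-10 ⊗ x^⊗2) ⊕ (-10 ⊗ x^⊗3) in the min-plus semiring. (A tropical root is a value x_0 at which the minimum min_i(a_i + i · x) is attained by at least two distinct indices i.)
Roots: {0, 3, 6}

Each tropical root is a break point of the lower envelope of the lines y = a_i + i · x (there are 4 lines, with slopes 0, 1, ..., 3). Only the lines that attain the minimum somewhere contribute to roots; other lines are dominated. Here the surviving (envelope) indices are i = 3, i = 2, i = 1, i = 0.
Intersections between consecutive envelope lines give the roots: for adjacent envelope indices i < j the intersection is x = (a_i − a_j) / (j − i). Reading off the sorted break points: {0, 3, 6}.
Verification: at each break x_0, at least two indices attain the minimum of min_i(a_i + i · x_0).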